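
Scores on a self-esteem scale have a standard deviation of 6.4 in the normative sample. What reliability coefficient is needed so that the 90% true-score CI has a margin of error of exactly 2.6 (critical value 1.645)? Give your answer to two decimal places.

Required SEM = 2.6 / 1.645 ≈ 1.5805
Required reliability = 1 − (SEM/SD)² = 1 − 0.0610 ≈ 0.9390

0.94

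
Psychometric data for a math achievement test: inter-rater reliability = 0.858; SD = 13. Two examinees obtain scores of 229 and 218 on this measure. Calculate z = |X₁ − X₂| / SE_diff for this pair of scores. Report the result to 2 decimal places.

SEM = 13.0000 * √(1 − 0.8580) = 13.0000 * √0.1420 ≃ 13.0000 * 0.3768 ≃ 4.8988
SE_diff = SEM * √2 ≃ 4.8988 * 1.4142 ≃ 6.9279
z = 11 / 6.9279 ≃ 1.5878

1.59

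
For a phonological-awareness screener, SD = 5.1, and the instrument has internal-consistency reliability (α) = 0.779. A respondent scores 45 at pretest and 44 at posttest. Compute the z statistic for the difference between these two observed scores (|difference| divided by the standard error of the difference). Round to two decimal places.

0.29

The standard error of measurement is 5.1000·√(1 − 0.7790) ≈ 5.1000·0.4701 ≈ 2.3975.
Standard error of the difference = 2.3975·√2 ≈ 3.3906
z = |45 − 44| / 3.3906 = 1 / 3.3906 ≈ 0.2949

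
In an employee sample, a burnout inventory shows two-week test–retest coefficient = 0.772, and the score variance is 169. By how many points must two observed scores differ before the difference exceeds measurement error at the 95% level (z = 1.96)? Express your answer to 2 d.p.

SD = √169 = 13.0000
SEM = 13.0000*√(1 − 0.7720) ≃ 6.2074
SE_diff = SEM * √2 ≃ 6.2074 * 1.4142 ≃ 8.7786
Smallest detectable difference = 1.96*8.7786 ≃ 17.2061

17.21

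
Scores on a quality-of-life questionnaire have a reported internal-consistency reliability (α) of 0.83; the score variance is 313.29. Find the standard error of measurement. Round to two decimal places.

σ = 313.29^(1/2) = 17.7000
SEM = 17.7000 × √(1 − 0.8300) = 17.7000 × √0.1700 ≃ 17.7000 × 0.4123 ≃ 7.2979

7.30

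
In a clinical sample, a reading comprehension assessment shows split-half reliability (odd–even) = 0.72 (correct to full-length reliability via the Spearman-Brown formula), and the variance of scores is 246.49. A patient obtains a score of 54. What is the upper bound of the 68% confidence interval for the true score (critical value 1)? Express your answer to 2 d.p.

60.33

SD = √246.49 = 15.70000
Full-length reliability (Spearman-Brown) = 2(0.72)/(1+0.72) ≈ 0.83721
SEM = 15.70000 × √(1 − 0.83721) = 15.70000 × √0.16279 ≈ 15.70000 × 0.40347 ≈ 6.33453
1 × SEM ≈ 6.33453
Upper limit = 54 + 6.33453 ≈ 60.33453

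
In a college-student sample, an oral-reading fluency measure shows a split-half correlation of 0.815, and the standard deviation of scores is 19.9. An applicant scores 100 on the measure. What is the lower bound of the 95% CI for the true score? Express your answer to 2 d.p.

r_full = 2·0.815 / (1 + 0.815) ≈ 0.89807
SEM = 19.90000 × √(1 − 0.89807) = 19.90000 × √0.10193 ≈ 19.90000 × 0.31926 ≈ 6.35332
1.96 × SEM ≈ 12.45250
Lower bound: 100 − 12.45250 = 87.54750

87.55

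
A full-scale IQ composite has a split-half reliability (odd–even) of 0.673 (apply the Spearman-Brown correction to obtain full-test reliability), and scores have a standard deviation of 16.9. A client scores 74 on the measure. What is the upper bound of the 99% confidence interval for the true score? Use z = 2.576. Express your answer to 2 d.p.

93.25

Spearman-Brown: r = 2(0.673) / (1 + 0.673) = 1.346 / 1.673 ≈ 0.805
The standard error of measurement is 16.900·√(1 − 0.805) ≈ 16.900·0.442 ≈ 7.472.
2.576 · SEM ≈ 19.247
Upper bound: 74 + 19.247 = 93.247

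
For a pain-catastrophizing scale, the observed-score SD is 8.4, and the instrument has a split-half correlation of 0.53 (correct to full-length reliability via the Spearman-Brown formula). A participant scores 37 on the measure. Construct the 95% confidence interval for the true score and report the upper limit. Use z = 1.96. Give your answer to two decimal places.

Full-length reliability (Spearman-Brown) = 2(0.53)/(1+0.53) ≈ 0.6928
SEM = 8.4000 · √(1 − 0.6928) = 8.4000 · √0.3072 ≈ 8.4000 · 0.5542 ≈ 4.6557
Half-width = 1.96·4.6557 ≈ 9.1251
Upper limit = 37 + 9.1251 ≈ 46.1251

46.13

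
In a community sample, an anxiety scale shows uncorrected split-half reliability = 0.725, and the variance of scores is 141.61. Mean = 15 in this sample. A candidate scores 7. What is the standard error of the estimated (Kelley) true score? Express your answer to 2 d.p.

SD = √141.61 ≈ 11.9000
Spearman-Brown: r = 2(0.725) / (1 + 0.725) = 1.4500 / 1.7250 ≈ 0.8406
SE_est = 11.9000·√[r(1 − r)] ≈ 4.3562

4.36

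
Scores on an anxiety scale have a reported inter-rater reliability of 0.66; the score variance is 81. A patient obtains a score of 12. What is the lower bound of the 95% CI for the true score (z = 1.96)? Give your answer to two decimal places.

SD = √81 = 9.0000
SEM = 9.0000 · √(1 − 0.6600) = 9.0000 · √0.3400 ≈ 9.0000 · 0.5831 ≈ 5.2479
Half-width = 1.96·5.2479 ≈ 10.2858
Lower bound: 12 − 10.2858 = 1.7142

1.71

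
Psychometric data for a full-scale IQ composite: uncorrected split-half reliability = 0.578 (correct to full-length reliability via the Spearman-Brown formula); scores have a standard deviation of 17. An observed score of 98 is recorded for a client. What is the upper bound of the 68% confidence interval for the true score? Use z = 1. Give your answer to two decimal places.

Spearman-Brown: r = 2(0.578) / (1 + 0.578) = 1.15600 / 1.57800 ≈ 0.73257
SEM = 17.00000 · √(1 − 0.73257) = 17.00000 · √0.26743 ≈ 17.00000 · 0.51713 ≈ 8.79127
Margin = 1 · 8.79127 ≈ 8.79127
Upper limit = 98 + 8.79127 ≈ 106.79127

106.79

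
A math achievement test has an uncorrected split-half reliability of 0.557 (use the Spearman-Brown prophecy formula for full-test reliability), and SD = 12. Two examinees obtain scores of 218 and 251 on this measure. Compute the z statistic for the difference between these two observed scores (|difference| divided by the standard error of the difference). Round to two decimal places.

Spearman-Brown: r = 2(0.557) / (1 + 0.557) = 1.1140 / 1.5570 ≈ 0.7155
SEM = 12.0000 · √(1 − 0.7155) = 12.0000 · √0.2845 ≈ 12.0000 · 0.5334 ≈ 6.4009
SE_diff = √2 · SEM ≈ 9.0522
z = 33 / 9.0522 ≈ 3.6455

3.65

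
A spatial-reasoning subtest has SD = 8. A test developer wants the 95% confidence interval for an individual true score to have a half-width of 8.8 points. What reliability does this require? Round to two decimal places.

0.69

Required SEM = 8.8 / 1.96 ≈ 4.4898
Required reliability = 1 − (SEM/SD)² = 1 − 0.3150 ≈ 0.6850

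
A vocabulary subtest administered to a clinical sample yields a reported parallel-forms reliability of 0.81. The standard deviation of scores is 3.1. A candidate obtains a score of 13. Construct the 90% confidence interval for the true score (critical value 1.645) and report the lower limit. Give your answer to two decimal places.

10.78

The standard error of measurement is 3.100·√(1 − 0.810) ≈ 3.100·0.436 ≈ 1.351.
1.645 · SEM ≈ 2.223
Lower bound: 13 − 2.223 = 10.777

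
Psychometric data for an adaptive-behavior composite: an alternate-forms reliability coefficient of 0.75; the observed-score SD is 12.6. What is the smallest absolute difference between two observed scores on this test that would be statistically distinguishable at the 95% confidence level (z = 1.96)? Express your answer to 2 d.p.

17.46

SEM = 12.60000 * √(1 − 0.75000) = 12.60000 * √0.25000 ≃ 12.60000 * 0.50000 ≃ 6.30000
SE_diff = √2 * SEM ≃ 8.90955
Minimum reliable difference = 1.96 * SE_diff ≃ 1.96 * 8.90955 ≃ 17.46271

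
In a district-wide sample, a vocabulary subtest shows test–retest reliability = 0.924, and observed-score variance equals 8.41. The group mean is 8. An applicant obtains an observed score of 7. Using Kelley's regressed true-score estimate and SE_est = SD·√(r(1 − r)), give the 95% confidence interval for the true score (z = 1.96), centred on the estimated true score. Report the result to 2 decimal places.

SD = √8.41 = 2.900
T̂ = 0.924(7) + 0.076(8) ≃ 7.076
SE_est = 2.900·√[r(1 − r)] ≃ 0.768
CI = 7.076 ± 1.96 · 0.768 → [5.570, 8.582]

[5.57, 8.58]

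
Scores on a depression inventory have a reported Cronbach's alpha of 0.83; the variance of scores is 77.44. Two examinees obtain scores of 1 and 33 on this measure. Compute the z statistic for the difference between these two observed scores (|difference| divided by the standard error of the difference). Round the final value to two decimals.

6.24

SD = √77.44 ≈ 8.8000
SEM = 8.8000 * √(1 − 0.8300) = 8.8000 * √0.1700 ≈ 8.8000 * 0.4123 ≈ 3.6283
Standard error of the difference = 3.6283·√2 ≈ 5.1312
z = 32 / 5.1312 ≈ 6.2363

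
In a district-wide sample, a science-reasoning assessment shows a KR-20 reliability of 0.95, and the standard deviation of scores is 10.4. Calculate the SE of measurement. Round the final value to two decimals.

2.33

SEM = 10.400*√(1 − 0.950) ≃ 2.326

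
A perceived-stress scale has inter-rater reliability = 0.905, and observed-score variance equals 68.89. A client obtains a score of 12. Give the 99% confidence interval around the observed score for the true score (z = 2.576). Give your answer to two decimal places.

SD = √68.89 = 8.3000
SEM = 8.3000 · √(1 − 0.9050) = 8.3000 · √0.0950 ≈ 8.3000 · 0.3082 ≈ 2.5582
2.576 · SEM ≈ 6.5900
CI = 12 ± 6.5900 → [5.4100, 18.5900]

[5.41, 18.59]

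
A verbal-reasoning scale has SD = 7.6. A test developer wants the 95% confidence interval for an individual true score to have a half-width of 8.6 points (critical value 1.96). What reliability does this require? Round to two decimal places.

0.67

SEM needed = half-width / z = 8.6/1.96 ≈ 4.388
r = 1 − (SEM / SD)² = 1 − (4.388 / 7.6)² ≈ 1 − 0.333 ≈ 0.667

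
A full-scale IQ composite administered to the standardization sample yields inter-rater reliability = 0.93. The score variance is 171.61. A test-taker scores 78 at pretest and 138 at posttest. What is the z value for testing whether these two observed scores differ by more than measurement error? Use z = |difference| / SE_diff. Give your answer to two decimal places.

12.24

SD = √171.61 = 13.1000
The standard error of measurement is 13.1000×√(1 − 0.9300) ≃ 13.1000×0.2646 ≃ 3.4659.
SE_diff = √2 × SEM ≃ 4.9016
z = 60 / 4.9016 ≃ 12.2410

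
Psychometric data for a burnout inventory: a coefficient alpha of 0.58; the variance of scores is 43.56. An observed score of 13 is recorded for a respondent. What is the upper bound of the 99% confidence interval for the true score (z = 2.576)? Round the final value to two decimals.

24.02

σ = 43.56^(1/2) = 6.6000
SEM = 6.6000 · √(1 − 0.5800) = 6.6000 · √0.4200 ≈ 6.6000 · 0.6481 ≈ 4.2773
Half-width = 2.576·4.2773 ≈ 11.0183
Upper bound: 13 + 11.0183 = 24.0183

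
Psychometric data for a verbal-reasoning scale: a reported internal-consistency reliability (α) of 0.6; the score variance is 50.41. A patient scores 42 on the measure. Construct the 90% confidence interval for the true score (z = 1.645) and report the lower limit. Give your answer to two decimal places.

SD = √50.41 = 7.1000
The standard error of measurement is 7.1000×√(1 − 0.6000) ≃ 7.1000×0.6325 ≃ 4.4904.
Half-width = 1.645×4.4904 ≃ 7.3868
Lower bound: 42 − 7.3868 = 34.6132

34.61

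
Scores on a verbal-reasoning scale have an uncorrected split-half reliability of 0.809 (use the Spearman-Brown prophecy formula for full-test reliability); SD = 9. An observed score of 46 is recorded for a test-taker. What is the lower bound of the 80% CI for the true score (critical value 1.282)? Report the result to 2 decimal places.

42.25

Spearman-Brown: r = 2(0.809) / (1 + 0.809) = 1.618 / 1.809 ≈ 0.894
SEM = 9.000 × √(1 − 0.894) = 9.000 × √0.106 ≈ 9.000 × 0.325 ≈ 2.924
Half-width = 1.282×2.924 ≈ 3.749
Lower bound: 46 − 3.749 = 42.251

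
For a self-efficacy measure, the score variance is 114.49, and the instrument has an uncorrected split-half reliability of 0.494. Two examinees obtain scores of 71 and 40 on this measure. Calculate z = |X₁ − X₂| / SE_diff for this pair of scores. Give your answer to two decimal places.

3.52

SD = √114.49 = 10.7000
Spearman-Brown: r = 2(0.494) / (1 + 0.494) = 0.9880 / 1.4940 ≃ 0.6613
SEM = 10.7000 * √(1 − 0.6613) = 10.7000 * √0.3387 ≃ 10.7000 * 0.5820 ≃ 6.2271
SE_diff = √2 * SEM ≃ 8.8064
z = |71 − 40| / 8.8064 = 31 / 8.8064 ≃ 3.5202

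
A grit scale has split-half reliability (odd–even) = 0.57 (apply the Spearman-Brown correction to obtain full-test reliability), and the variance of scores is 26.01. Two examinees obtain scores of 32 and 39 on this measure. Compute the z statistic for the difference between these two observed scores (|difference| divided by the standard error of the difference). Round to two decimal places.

SD = √26.01 ≈ 5.1000
r_full = 2·0.57 / (1 + 0.57) ≈ 0.7261
The standard error of measurement is 5.1000·√(1 − 0.7261) ≈ 5.1000·0.5233 ≈ 2.6690.
Standard error of the difference = 2.6690·√2 ≈ 3.7746
z = 7 / 3.7746 ≈ 1.8545

1.85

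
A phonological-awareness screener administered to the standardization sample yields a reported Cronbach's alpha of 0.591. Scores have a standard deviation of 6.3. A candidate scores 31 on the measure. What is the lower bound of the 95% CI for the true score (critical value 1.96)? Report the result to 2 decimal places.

SEM = 6.3000 * √(1 − 0.5910) = 6.3000 * √0.4090 ≈ 6.3000 * 0.6395 ≈ 4.0290
Half-width = 1.96*4.0290 ≈ 7.8969
Lower limit = 31 − 7.8969 ≈ 23.1031

23.10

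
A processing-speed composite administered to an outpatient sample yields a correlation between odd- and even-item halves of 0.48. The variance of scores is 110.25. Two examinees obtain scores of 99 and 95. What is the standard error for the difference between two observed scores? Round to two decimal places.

8.80

SD = √110.25 ≈ 10.500
r_full = 2·0.48 / (1 + 0.48) ≈ 0.649
SEM = 10.500·√(1 − 0.649) ≈ 6.224
SE_diff = √2 · SEM ≈ 8.802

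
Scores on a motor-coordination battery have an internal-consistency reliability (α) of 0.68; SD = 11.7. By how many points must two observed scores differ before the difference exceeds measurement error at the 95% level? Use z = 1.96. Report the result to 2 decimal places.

The standard error of measurement is 11.700*√(1 − 0.680) ≃ 11.700*0.566 ≃ 6.619.
SE_diff = √2 * SEM ≃ 9.360
Minimum reliable difference = 1.96 * SE_diff ≃ 1.96 * 9.360 ≃ 18.346

18.35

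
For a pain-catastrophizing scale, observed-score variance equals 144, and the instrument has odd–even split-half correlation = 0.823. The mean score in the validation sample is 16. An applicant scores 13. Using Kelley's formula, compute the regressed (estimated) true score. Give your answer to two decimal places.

13.29

r_full = 2·0.823 / (1 + 0.823) ≈ 0.903
Estimated true score = 0.903·13 + (1 − 0.903)·16 ≈ 13.291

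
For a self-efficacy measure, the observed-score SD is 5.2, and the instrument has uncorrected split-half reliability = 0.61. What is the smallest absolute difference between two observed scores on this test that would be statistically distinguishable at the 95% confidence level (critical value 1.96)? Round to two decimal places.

7.09

r_full = 2·0.61 / (1 + 0.61) ≈ 0.75776
SEM = 5.20000 * √(1 − 0.75776) = 5.20000 * √0.24224 ≈ 5.20000 * 0.49217 ≈ 2.55931
SE_diff = √2 * SEM ≈ 3.61941
Minimum reliable difference = 1.96 * SE_diff ≈ 1.96 * 3.61941 ≈ 7.09404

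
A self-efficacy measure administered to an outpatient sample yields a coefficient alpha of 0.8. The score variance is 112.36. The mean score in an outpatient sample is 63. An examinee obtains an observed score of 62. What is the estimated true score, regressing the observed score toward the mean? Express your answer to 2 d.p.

62.20

T̂ = r·X + (1 − r)·M = 0.800·62 + 0.200·63 = 49.600 + 12.600 ≈ 62.200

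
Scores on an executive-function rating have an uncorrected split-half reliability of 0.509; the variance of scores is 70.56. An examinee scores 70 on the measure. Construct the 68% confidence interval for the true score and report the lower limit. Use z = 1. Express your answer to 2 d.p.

σ = 70.56^(1/2) = 8.400
Full-length reliability (Spearman-Brown) = 2(0.509)/(1+0.509) ≃ 0.675
SEM = 8.400 * √(1 − 0.675) = 8.400 * √0.325 ≃ 8.400 * 0.570 ≃ 4.792
1 * SEM ≃ 4.792
Lower limit = 70 − 4.792 ≃ 65.208

65.21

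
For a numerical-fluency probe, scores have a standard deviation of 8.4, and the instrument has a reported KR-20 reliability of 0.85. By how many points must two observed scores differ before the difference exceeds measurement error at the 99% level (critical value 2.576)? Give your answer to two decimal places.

11.85

SEM = 8.40000 × √(1 − 0.85000) = 8.40000 × √0.15000 ≃ 8.40000 × 0.38730 ≃ 3.25331
SE_diff = SEM × √2 ≃ 3.25331 × 1.41421 ≃ 4.60087
Minimum reliable difference = 2.576 × SE_diff ≃ 2.576 × 4.60087 ≃ 11.85184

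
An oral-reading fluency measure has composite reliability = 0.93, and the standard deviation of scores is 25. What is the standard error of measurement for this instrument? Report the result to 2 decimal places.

6.61

SEM = 25.000*√(1 − 0.930) ≈ 6.614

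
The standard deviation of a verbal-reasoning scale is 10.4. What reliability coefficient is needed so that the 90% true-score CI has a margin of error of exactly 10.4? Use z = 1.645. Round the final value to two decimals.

0.63

SEM needed = half-width / z = 10.4/1.645 ≃ 6.32219
Required reliability = 1 − (SEM/SD)² = 1 − 0.36955 ≃ 0.63045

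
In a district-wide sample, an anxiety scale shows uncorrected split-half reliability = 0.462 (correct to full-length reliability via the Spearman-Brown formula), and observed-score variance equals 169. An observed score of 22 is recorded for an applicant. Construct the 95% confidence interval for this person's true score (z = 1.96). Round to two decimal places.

[6.54, 37.46]

SD = √169 ≈ 13.000
Full-length reliability (Spearman-Brown) = 2(0.462)/(1+0.462) ≈ 0.632
SEM = 13.000 * √(1 − 0.632) = 13.000 * √0.368 ≈ 13.000 * 0.607 ≈ 7.886
1.96 * SEM ≈ 15.457
95% CI: 22 ± 15.457 = [6.543, 37.457]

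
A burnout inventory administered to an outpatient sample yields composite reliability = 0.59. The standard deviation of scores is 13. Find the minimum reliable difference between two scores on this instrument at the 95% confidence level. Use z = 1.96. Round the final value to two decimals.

23.07

SEM = 13.0000 · √(1 − 0.5900) = 13.0000 · √0.4100 ≈ 13.0000 · 0.6403 ≈ 8.3241
Standard error of the difference = 8.3241·√2 ≈ 11.7720
Smallest detectable difference = 1.96·11.7720 ≈ 23.0731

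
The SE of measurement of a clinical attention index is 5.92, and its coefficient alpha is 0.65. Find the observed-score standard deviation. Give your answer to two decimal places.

10.01

SD = SEM / √(1 − r) = 5.92 / √0.350 ≃ 5.92 / 0.592 ≃ 10.007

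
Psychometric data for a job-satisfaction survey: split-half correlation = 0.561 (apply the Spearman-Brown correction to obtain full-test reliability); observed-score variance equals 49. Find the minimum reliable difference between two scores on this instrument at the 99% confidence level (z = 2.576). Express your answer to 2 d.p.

13.52

σ = 49^(1/2) = 7.0000
Spearman-Brown: r = 2(0.561) / (1 + 0.561) = 1.1220 / 1.5610 ≈ 0.7188
SEM = 7.0000*√(1 − 0.7188) ≈ 3.7122
Standard error of the difference = 3.7122·√2 ≈ 5.2498
Smallest detectable difference = 2.576*5.2498 ≈ 13.5235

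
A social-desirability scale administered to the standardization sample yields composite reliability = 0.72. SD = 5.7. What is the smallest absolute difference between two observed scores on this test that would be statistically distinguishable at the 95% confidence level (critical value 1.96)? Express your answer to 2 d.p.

The standard error of measurement is 5.70000*√(1 − 0.72000) ≈ 5.70000*0.52915 ≈ 3.01616.
SE_diff = SEM * √2 ≈ 3.01616 * 1.41421 ≈ 4.26549
Smallest detectable difference = 1.96*4.26549 ≈ 8.36036

8.36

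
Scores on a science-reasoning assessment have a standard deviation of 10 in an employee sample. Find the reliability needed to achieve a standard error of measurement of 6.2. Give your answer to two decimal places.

0.62

r = 1 − (6.20000/10)² ≃ 1 − 0.38440 ≃ 0.61560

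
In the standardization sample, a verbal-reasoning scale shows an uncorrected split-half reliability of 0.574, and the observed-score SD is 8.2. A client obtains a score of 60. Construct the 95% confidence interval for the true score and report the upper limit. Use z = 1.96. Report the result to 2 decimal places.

Full-length reliability (Spearman-Brown) = 2(0.574)/(1+0.574) ≈ 0.729
SEM = 8.200×√(1 − 0.729) ≈ 4.266
Half-width = 1.96×4.266 ≈ 8.361
Upper limit = 60 + 8.361 ≈ 68.361

68.36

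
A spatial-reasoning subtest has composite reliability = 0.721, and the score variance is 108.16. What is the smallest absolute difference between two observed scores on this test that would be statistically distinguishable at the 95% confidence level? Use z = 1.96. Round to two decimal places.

SD = √108.16 = 10.4000
SEM = 10.4000×√(1 − 0.7210) ≈ 5.4933
SE_diff = SEM × √2 ≈ 5.4933 × 1.4142 ≈ 7.7687
Minimum reliable difference = 1.96 × SE_diff ≈ 1.96 × 7.7687 ≈ 15.2267

15.23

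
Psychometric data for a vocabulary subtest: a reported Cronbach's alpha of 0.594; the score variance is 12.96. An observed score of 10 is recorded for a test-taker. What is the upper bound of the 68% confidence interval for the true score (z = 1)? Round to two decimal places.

12.29

SD = √12.96 ≈ 3.60000
SEM = 3.60000 · √(1 − 0.59400) = 3.60000 · √0.40600 ≈ 3.60000 · 0.63718 ≈ 2.29385
1 · SEM ≈ 2.29385
Upper limit = 10 + 2.29385 ≈ 12.29385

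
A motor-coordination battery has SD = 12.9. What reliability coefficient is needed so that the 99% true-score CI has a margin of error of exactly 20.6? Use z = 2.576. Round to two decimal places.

0.62

SEM needed = half-width / z = 20.6/2.576 ≈ 7.9969
r = 1 − (SEM / SD)² = 1 − (7.9969 / 12.9)² ≈ 1 − 0.3843 ≈ 0.6157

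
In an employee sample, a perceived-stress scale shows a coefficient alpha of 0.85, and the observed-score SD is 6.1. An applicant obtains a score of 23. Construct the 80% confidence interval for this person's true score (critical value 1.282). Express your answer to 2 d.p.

SEM = 6.10000 × √(1 − 0.85000) = 6.10000 × √0.15000 ≈ 6.10000 × 0.38730 ≈ 2.36252
Half-width = 1.282×2.36252 ≈ 3.02875
80% CI: 23 ± 3.02875 = [19.97125, 26.02875]

[19.97, 26.03]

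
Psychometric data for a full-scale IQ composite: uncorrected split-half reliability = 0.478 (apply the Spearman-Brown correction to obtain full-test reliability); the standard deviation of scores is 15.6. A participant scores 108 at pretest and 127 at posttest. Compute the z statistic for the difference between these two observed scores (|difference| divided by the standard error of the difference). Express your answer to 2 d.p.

Full-length reliability (Spearman-Brown) = 2(0.478)/(1+0.478) ≈ 0.6468
SEM = 15.6000 * √(1 − 0.6468) = 15.6000 * √0.3532 ≈ 15.6000 * 0.5943 ≈ 9.2709
SE_diff = √2 * SEM ≈ 13.1111
z = |108 − 127| / 13.1111 = 19 / 13.1111 ≈ 1.4492

1.45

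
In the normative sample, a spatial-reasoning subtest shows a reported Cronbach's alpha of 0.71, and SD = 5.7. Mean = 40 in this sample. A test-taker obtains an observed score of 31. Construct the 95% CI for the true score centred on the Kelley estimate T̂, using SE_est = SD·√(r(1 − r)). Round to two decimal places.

T̂ = r·X + (1 − r)·M = 0.71000*31 + 0.29000*40 = 22.01000 + 11.60000 ≈ 33.61000
SE_est = SD * √(r(1 − r)) = 5.70000 * √0.20590 ≈ 5.70000 * 0.45376 ≈ 2.58644
CI = 33.61000 ± 1.96 * 2.58644 → [28.54057, 38.67943]

[28.54, 38.68]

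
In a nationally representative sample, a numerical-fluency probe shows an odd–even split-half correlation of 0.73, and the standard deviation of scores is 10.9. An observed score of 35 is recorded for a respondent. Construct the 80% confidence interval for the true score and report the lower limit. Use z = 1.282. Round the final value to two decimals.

29.48

Full-length reliability (Spearman-Brown) = 2(0.73)/(1+0.73) ≈ 0.84393
SEM = 10.90000×√(1 − 0.84393) ≈ 4.30611
Half-width = 1.282×4.30611 ≈ 5.52044
Lower limit = 35 − 5.52044 ≈ 29.47956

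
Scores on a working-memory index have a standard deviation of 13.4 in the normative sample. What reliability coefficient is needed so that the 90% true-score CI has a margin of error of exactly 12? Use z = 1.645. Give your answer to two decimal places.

0.70

SEM needed = half-width / z = 12/1.645 ≈ 7.2948
Required reliability = 1 − (SEM/SD)² = 1 − 0.2964 ≈ 0.7036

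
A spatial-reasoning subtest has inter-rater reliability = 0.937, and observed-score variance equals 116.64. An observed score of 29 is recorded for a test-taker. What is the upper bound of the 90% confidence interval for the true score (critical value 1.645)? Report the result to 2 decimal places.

33.46

SD = √116.64 = 10.8000
SEM = 10.8000 × √(1 − 0.9370) = 10.8000 × √0.0630 ≈ 10.8000 × 0.2510 ≈ 2.7108
Margin = 1.645 × 2.7108 ≈ 4.4592
Upper limit = 29 + 4.4592 ≈ 33.4592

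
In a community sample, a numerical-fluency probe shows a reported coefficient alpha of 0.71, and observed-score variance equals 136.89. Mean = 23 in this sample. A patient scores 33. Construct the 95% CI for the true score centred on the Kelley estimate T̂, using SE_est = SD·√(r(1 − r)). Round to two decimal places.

SD = √136.89 = 11.70000
T̂ = r·X + (1 − r)·M = 0.71000*33 + 0.29000*23 = 23.43000 + 6.67000 ≈ 30.10000
SE_est = SD * √(r(1 − r)) = 11.70000 * √0.20590 ≈ 11.70000 * 0.45376 ≈ 5.30902
CI = 30.10000 ± 1.96 * 5.30902 → [19.69433, 40.50567]

[19.69, 40.51]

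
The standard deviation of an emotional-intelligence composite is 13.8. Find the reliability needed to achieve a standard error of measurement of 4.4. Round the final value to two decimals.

Required reliability = 1 − (SEM/SD)² = 1 − 0.102 ≈ 0.898

0.90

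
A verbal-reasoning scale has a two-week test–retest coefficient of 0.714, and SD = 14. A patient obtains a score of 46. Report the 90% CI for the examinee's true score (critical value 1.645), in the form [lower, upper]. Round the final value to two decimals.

SEM = 14.000 · √(1 − 0.714) = 14.000 · √0.286 ≈ 14.000 · 0.535 ≈ 7.487
Margin = 1.645 · 7.487 ≈ 12.316
90% CI: 46 ± 12.316 = [33.684, 58.316]

[33.68, 58.32]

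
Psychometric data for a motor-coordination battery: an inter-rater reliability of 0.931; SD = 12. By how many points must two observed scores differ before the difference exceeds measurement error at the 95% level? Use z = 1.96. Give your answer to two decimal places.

8.74

SEM = 12.000 · √(1 − 0.931) = 12.000 · √0.069 ≈ 12.000 · 0.263 ≈ 3.152
SE_diff = √2 · SEM ≈ 4.458
Smallest detectable difference = 1.96·4.458 ≈ 8.737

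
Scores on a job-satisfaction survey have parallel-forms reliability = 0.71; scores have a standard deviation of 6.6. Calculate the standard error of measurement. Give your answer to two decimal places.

SEM = 6.60000 × √(1 − 0.71000) = 6.60000 × √0.29000 ≃ 6.60000 × 0.53852 ≃ 3.55421

3.55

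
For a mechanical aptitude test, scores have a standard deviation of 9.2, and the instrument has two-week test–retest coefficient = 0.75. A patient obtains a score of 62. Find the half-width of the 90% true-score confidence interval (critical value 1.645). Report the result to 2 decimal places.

7.57

The standard error of measurement is 9.200·√(1 − 0.750) ≈ 9.200·0.500 ≈ 4.600.
Half-width = 1.645·4.600 ≈ 7.567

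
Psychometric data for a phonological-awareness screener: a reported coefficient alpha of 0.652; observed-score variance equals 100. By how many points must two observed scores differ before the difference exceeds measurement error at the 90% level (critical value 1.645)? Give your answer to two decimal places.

SD = √100 = 10.00000
SEM = 10.00000 · √(1 − 0.65200) = 10.00000 · √0.34800 ≈ 10.00000 · 0.58992 ≈ 5.89915
SE_diff = SEM · √2 ≈ 5.89915 · 1.41421 ≈ 8.34266
Minimum reliable difference = 1.645 · SE_diff ≈ 1.645 · 8.34266 ≈ 13.72368

13.72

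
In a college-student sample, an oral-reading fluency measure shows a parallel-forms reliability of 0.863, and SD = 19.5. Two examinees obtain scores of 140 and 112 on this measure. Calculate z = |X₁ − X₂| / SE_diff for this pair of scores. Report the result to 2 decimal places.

2.74

SEM = 19.5000·√(1 − 0.8630) ≈ 7.2176
Standard error of the difference = 7.2176·√2 ≈ 10.2073
z = |140 − 112| / 10.2073 = 28 / 10.2073 ≈ 2.7431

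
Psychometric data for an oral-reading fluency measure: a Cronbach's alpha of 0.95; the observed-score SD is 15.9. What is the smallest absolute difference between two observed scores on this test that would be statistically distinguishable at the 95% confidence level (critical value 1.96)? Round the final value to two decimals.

9.85

SEM = 15.9000 · √(1 − 0.9500) = 15.9000 · √0.0500 ≈ 15.9000 · 0.2236 ≈ 3.5553
SE_diff = √2 · SEM ≈ 5.0280
Minimum reliable difference = 1.96 · SE_diff ≈ 1.96 · 5.0280 ≈ 9.8549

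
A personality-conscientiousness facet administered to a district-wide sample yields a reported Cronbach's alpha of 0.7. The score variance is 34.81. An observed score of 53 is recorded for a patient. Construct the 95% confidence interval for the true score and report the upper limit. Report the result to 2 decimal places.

59.33

σ = 34.81^(1/2) = 5.9000
SEM = 5.9000 * √(1 − 0.7000) = 5.9000 * √0.3000 ≃ 5.9000 * 0.5477 ≃ 3.2316
Margin = 1.96 * 3.2316 ≃ 6.3339
Upper bound: 53 + 6.3339 = 59.3339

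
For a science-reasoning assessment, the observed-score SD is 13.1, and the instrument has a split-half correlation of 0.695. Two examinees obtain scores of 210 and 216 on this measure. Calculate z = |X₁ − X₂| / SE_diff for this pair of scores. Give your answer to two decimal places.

Spearman-Brown: r = 2(0.695) / (1 + 0.695) = 1.3900 / 1.6950 ≈ 0.8201
The standard error of measurement is 13.1000·√(1 − 0.8201) ≈ 13.1000·0.4242 ≈ 5.5569.
SE_diff = SEM · √2 ≈ 5.5569 · 1.4142 ≈ 7.8587
z = |210 − 216| / 7.8587 = 6 / 7.8587 ≈ 0.7635

0.76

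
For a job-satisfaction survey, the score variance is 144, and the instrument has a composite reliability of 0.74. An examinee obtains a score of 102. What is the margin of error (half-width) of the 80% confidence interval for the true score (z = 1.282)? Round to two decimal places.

7.84

σ = 144^(1/2) = 12.000
SEM = 12.000 · √(1 − 0.740) = 12.000 · √0.260 ≈ 12.000 · 0.510 ≈ 6.119
Margin = 1.282 · 6.119 ≈ 7.844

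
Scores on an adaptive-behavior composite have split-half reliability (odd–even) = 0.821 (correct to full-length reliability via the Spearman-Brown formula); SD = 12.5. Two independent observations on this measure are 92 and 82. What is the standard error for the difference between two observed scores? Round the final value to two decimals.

5.54

r_full = 2·0.821 / (1 + 0.821) ≈ 0.90170
SEM = 12.50000 · √(1 − 0.90170) = 12.50000 · √0.09830 ≈ 12.50000 · 0.31352 ≈ 3.91906
SE_diff = SEM · √2 ≈ 3.91906 · 1.41421 ≈ 5.54238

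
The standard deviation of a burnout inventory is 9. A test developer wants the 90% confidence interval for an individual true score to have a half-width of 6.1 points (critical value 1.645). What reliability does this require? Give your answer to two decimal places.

SEM needed = half-width / z = 6.1/1.645 ≈ 3.7082
r = 1 − (3.7082/9)² ≈ 1 − 0.1698 ≈ 0.8302

0.83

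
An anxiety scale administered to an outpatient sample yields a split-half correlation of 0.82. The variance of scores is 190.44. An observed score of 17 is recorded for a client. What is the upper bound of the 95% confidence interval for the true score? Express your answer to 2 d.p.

25.51

SD = √190.44 = 13.800
Spearman-Brown: r = 2(0.82) / (1 + 0.82) = 1.640 / 1.820 ≈ 0.901
SEM = 13.800*√(1 − 0.901) ≈ 4.340
1.96 * SEM ≈ 8.506
Upper limit = 17 + 8.506 ≈ 25.506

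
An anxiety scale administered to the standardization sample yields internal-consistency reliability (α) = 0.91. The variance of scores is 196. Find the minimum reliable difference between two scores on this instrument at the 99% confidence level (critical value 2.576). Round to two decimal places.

SD = √196 = 14.0000
SEM = 14.0000 × √(1 − 0.9100) = 14.0000 × √0.0900 ≃ 14.0000 × 0.3000 ≃ 4.2000
SE_diff = √2 × SEM ≃ 5.9397
Minimum reliable difference = 2.576 × SE_diff ≃ 2.576 × 5.9397 ≃ 15.3007

15.30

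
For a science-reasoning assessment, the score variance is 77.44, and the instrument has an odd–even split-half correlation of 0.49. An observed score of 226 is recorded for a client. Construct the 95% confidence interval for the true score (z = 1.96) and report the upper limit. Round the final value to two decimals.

236.09

SD = √77.44 = 8.8000
Full-length reliability (Spearman-Brown) = 2(0.49)/(1+0.49) ≈ 0.6577
SEM = 8.8000 · √(1 − 0.6577) = 8.8000 · √0.3423 ≈ 8.8000 · 0.5850 ≈ 5.1484
Margin = 1.96 · 5.1484 ≈ 10.0909
Upper bound: 226 + 10.0909 = 236.0909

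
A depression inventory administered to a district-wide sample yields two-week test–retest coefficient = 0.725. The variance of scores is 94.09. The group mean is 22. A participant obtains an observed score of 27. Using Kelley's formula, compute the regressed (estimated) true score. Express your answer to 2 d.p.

T̂ = 0.7250(27) + 0.2750(22) ≃ 25.6250

25.63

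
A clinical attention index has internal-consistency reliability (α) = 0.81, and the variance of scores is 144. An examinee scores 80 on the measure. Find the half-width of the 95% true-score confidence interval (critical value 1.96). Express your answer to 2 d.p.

σ = 144^(1/2) = 12.000
SEM = 12.000×√(1 − 0.810) ≈ 5.231
Margin = 1.96 × 5.231 ≈ 10.252

10.25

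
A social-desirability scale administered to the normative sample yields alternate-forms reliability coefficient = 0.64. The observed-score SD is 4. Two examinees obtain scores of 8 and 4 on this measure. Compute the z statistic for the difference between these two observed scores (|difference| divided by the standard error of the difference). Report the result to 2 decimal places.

1.18

SEM = 4.0000 · √(1 − 0.6400) = 4.0000 · √0.3600 ≈ 4.0000 · 0.6000 ≈ 2.4000
SE_diff = √2 · SEM ≈ 3.3941
z = 4 / 3.3941 ≈ 1.1785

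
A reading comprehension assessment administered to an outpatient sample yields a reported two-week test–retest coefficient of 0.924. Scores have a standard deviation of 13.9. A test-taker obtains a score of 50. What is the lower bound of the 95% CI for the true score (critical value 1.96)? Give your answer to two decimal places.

SEM = 13.9000·√(1 − 0.9240) ≃ 3.8320
1.96 · SEM ≃ 7.5107
Lower bound: 50 − 7.5107 = 42.4893

42.49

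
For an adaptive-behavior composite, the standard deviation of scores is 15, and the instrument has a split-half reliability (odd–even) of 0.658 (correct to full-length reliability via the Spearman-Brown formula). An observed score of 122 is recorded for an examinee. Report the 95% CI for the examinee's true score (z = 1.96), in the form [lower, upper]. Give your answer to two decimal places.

r_full = 2·0.658 / (1 + 0.658) ≈ 0.7937
SEM = 15.0000·√(1 − 0.7937) ≈ 6.8126
1.96 · SEM ≈ 13.3527
Interval: (108.6473, 135.3527)

[108.65, 135.35]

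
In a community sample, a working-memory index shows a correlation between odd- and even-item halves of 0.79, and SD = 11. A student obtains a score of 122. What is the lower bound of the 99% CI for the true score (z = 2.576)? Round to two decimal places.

112.29

Spearman-Brown: r = 2(0.79) / (1 + 0.79) = 1.5800 / 1.7900 ≃ 0.8827
The standard error of measurement is 11.0000·√(1 − 0.8827) ≃ 11.0000·0.3425 ≃ 3.7677.
Half-width = 2.576·3.7677 ≃ 9.7056
Lower limit = 122 − 9.7056 ≃ 112.2944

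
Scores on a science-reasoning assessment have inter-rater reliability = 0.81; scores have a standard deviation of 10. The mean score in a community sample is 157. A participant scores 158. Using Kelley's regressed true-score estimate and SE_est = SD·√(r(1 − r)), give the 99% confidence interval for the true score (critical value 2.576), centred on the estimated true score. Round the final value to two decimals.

T̂ = 0.810(158) + 0.190(157) ≈ 157.810
SE_est = 10.000·√[r(1 − r)] ≈ 3.923
99% CI: 157.810 ± 10.106 ≈ (147.704, 167.916)

[147.70, 167.92]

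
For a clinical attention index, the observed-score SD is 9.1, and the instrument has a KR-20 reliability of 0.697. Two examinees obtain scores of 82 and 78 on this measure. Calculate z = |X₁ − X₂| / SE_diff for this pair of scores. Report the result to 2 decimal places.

0.56

SEM = 9.1000·√(1 − 0.6970) ≈ 5.0091
SE_diff = √2 · SEM ≈ 7.0840
z = 4 / 7.0840 ≈ 0.5647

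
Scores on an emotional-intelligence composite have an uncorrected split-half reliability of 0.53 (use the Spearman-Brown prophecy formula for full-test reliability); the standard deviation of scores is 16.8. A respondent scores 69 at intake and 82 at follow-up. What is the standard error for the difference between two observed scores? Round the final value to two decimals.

13.17

Spearman-Brown: r = 2(0.53) / (1 + 0.53) = 1.060 / 1.530 ≈ 0.693
The standard error of measurement is 16.800×√(1 − 0.693) ≈ 16.800×0.554 ≈ 9.311.
SE_diff = SEM × √2 ≈ 9.311 × 1.414 ≈ 13.168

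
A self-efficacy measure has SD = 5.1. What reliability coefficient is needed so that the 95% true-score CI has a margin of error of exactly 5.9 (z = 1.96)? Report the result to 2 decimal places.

0.65

Required SEM = 5.9 / 1.96 ≃ 3.01020
Required reliability = 1 − (SEM/SD)² = 1 − 0.34838 ≃ 0.65162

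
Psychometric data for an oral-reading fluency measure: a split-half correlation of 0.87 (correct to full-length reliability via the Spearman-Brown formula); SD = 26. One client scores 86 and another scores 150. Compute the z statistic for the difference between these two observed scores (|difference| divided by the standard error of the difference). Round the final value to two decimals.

6.60

Spearman-Brown: r = 2(0.87) / (1 + 0.87) = 1.7400 / 1.8700 ≈ 0.9305
SEM = 26.0000 × √(1 − 0.9305) = 26.0000 × √0.0695 ≈ 26.0000 × 0.2637 ≈ 6.8553
Standard error of the difference = 6.8553·√2 ≈ 9.6948
z = |86 − 150| / 9.6948 = 64 / 9.6948 ≈ 6.6015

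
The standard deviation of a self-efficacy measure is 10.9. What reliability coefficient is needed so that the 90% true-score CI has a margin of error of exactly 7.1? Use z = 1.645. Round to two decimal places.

Required SEM = 7.1 / 1.645 ≈ 4.3161
r = 1 − (SEM / SD)² = 1 − (4.3161 / 10.9)² ≈ 1 − 0.1568 ≈ 0.8432

0.84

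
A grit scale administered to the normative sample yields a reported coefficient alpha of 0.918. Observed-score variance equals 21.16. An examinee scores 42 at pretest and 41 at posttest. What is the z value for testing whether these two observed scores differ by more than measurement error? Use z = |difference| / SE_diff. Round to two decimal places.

σ = 21.16^(1/2) = 4.60000
SEM = 4.60000 * √(1 − 0.91800) = 4.60000 * √0.08200 ≈ 4.60000 * 0.28636 ≈ 1.31724
SE_diff = SEM * √2 ≈ 1.31724 * 1.41421 ≈ 1.86286
z = 1 / 1.86286 ≈ 0.53681

0.54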